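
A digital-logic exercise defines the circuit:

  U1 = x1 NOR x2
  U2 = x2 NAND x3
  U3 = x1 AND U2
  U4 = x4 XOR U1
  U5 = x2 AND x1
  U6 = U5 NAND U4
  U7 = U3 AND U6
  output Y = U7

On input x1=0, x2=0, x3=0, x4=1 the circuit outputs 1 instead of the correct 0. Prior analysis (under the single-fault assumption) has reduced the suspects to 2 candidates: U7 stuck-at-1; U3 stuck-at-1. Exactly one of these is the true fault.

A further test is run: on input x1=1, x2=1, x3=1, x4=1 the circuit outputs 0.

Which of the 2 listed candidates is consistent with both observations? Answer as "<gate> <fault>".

U3 stuck-at-1

Evaluate each candidate on input x1=1, x2=1, x3=1, x4=1:
  U7 stuck-at-1: U1=0, U2=0, U3=0, U4=1, U5=1, U6=0, U7=1 [stuck-at-1] → 1 — eliminated
  U3 stuck-at-1: U1=0, U2=0, U3=1 [stuck-at-1], U4=1, U5=1, U6=0, U7=0 → 0 — matches
Only U3 stuck-at-1 reproduces the observed 0.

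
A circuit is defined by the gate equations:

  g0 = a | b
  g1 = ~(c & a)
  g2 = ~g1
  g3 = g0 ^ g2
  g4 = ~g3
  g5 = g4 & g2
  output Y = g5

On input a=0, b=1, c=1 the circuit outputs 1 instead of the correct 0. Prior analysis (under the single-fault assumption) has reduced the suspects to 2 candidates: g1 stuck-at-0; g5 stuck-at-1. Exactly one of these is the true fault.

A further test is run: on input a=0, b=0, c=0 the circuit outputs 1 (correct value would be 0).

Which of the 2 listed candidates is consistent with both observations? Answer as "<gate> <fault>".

g5 stuck-at-1

Evaluate each candidate on input a=0, b=0, c=0:
  g1 stuck-at-0: g0=0, g1=0 [stuck-at-0], g2=1, g3=1, g4=0, g5=0 → 0 — eliminated
  g5 stuck-at-1: g0=0, g1=1, g2=0, g3=0, g4=1, g5=1 [stuck-at-1] → 1 — matches
Only g5 stuck-at-1 reproduces the observed 1.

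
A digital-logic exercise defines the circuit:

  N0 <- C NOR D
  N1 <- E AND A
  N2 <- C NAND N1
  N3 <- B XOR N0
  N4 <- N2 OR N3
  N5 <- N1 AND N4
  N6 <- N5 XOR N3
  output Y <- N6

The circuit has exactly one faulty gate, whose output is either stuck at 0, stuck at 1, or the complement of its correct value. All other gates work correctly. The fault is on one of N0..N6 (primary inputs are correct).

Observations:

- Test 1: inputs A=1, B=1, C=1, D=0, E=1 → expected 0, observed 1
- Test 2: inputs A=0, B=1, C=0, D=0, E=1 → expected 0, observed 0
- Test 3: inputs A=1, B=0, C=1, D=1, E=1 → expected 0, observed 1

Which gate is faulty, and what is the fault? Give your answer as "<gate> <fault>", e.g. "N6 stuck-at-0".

N4 inverted output

Fault-free values for test 1 (A=1, B=1, C=1, D=0, E=1): N0=0, N1=1, N2=0, N3=1, N4=1, N5=1, N6=0, giving Y=0. Observed 1.
Test 1: faults giving observed 1 are {N1 stuck-at-0, N1 inverted output, N4 stuck-at-0, N4 inverted output, N5 stuck-at-0, N5 inverted output, N6 stuck-at-1, N6 inverted output}.
Test 2 (A=0, B=1, C=0, D=0, E=1): fault-free N0=1, N1=0, N2=1, N3=0, N4=1, N5=0, N6=0 → 0; observed 0. Eliminates N1 inverted output, N5 inverted output, N6 stuck-at-1, N6 inverted output.
Test 3 (A=1, B=0, C=1, D=1, E=1): fault-free N0=0, N1=1, N2=0, N3=0, N4=0, N5=0, N6=0 → 0; observed 1. Eliminates N1 stuck-at-0, N4 stuck-at-0, N5 stuck-at-0.
Only N4 inverted output is consistent with every test.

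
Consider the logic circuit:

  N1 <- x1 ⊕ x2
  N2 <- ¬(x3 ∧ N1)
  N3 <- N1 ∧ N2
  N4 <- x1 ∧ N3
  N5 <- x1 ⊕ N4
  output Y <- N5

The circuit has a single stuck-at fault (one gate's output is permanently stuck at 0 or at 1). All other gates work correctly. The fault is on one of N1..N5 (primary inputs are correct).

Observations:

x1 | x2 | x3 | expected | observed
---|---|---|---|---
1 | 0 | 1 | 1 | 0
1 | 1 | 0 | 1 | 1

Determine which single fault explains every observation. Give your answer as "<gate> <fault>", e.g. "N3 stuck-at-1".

N2 stuck-at-1

Fault-free values for test 1 (x1=1, x2=0, x3=1): N1=1, N2=0, N3=0, N4=0, N5=1, giving Y=1. Observed 0.
Test 1: faults giving observed 0 are {N2 stuck-at-1, N3 stuck-at-1, N4 stuck-at-1, N5 stuck-at-0}.
Test 2 (x1=1, x2=1, x3=0): fault-free N1=0, N2=1, N3=0, N4=0, N5=1 → 1; observed 1. Eliminates N3 stuck-at-1, N4 stuck-at-1, N5 stuck-at-0.
Only N2 stuck-at-1 is consistent with every test.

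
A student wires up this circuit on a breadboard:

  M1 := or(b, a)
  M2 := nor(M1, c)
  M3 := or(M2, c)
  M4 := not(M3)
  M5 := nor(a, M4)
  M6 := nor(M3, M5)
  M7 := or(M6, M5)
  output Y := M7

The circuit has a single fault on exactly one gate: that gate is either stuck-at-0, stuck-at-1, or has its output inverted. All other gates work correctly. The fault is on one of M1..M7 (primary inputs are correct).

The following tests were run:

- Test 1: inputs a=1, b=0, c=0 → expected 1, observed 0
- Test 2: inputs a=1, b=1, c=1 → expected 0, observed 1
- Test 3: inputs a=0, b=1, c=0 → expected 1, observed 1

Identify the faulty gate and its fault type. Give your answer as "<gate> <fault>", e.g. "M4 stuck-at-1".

M3 inverted output

Fault-free values for test 1 (a=1, b=0, c=0): M1=1, M2=0, M3=0, M4=1, M5=0, M6=1, M7=1, giving Y=1. Observed 0.
Test 1: faults giving observed 0 are {M1 stuck-at-0, M1 inverted output, M2 stuck-at-1, M2 inverted output, M3 stuck-at-1, M3 inverted output, M6 stuck-at-0, M6 inverted output, M7 stuck-at-0, M7 inverted output}.
Test 2 (a=1, b=1, c=1): fault-free M1=1, M2=0, M3=1, M4=0, M5=0, M6=0, M7=0 → 0; observed 1. Eliminates M1 stuck-at-0, M1 inverted output, M2 stuck-at-1, M2 inverted output, M3 stuck-at-1, M6 stuck-at-0, M7 stuck-at-0.
Test 3 (a=0, b=1, c=0): fault-free M1=1, M2=0, M3=0, M4=1, M5=0, M6=1, M7=1 → 1; observed 1. Eliminates M6 inverted output, M7 inverted output.
Only M3 inverted output is consistent with every test.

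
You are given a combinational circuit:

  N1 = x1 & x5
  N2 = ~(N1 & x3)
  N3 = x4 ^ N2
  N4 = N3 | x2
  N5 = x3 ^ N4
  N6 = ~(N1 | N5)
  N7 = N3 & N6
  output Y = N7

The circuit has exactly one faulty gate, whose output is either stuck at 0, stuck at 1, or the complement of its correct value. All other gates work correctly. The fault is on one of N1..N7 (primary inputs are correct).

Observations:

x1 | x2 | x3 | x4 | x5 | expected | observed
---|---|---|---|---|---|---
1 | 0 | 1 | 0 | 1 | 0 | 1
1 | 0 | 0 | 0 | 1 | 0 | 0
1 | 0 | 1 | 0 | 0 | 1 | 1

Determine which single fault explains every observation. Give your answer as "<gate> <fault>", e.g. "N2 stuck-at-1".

N1 stuck-at-0

Fault-free values for test 1 (x1=1, x2=0, x3=1, x4=0, x5=1): N1=1, N2=0, N3=0, N4=0, N5=1, N6=0, N7=0, giving Y=0. Observed 1.
Test 1: faults giving observed 1 are {N1 stuck-at-0, N1 inverted output, N7 stuck-at-1, N7 inverted output}.
Test 2 (x1=1, x2=0, x3=0, x4=0, x5=1): fault-free N1=1, N2=1, N3=1, N4=1, N5=1, N6=0, N7=0 → 0; observed 0. Eliminates N7 stuck-at-1, N7 inverted output.
Test 3 (x1=1, x2=0, x3=1, x4=0, x5=0): fault-free N1=0, N2=1, N3=1, N4=1, N5=0, N6=1, N7=1 → 1; observed 1. Eliminates N1 inverted output.
Only N1 stuck-at-0 is consistent with every test.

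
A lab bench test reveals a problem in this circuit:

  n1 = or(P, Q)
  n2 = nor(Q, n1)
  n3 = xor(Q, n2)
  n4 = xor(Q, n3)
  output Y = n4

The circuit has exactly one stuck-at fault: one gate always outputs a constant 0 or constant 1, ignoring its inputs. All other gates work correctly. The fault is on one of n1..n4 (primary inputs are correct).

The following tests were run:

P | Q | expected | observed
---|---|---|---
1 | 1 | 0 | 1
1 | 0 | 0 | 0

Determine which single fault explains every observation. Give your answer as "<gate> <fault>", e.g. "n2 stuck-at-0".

Fault-free values for test 1 (P=1, Q=1): n1=1, n2=0, n3=1, n4=0, giving Y=0. Observed 1.
Test 1: faults giving observed 1 are {n2 stuck-at-1, n3 stuck-at-0, n4 stuck-at-1}.
Test 2 (P=1, Q=0): fault-free n1=1, n2=0, n3=0, n4=0 → 0; observed 0. Eliminates n2 stuck-at-1, n4 stuck-at-1.
Only n3 stuck-at-0 is consistent with every test.

n3 stuck-at-0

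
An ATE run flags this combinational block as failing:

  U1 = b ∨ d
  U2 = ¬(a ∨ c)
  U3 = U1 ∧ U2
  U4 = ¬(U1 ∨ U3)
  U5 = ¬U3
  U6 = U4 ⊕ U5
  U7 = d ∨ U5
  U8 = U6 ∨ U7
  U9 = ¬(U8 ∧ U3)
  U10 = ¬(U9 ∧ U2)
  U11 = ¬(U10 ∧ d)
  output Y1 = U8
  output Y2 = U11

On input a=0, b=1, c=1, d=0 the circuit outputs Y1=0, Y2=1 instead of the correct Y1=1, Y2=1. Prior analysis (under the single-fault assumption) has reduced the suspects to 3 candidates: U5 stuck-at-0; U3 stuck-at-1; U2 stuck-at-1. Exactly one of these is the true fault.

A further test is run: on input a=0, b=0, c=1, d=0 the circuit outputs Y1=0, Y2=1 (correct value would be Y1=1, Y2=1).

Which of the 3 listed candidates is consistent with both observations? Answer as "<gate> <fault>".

Evaluate each candidate on input a=0, b=0, c=1, d=0:
  U5 stuck-at-0: U1=0, U2=0, U3=0, U4=1, U5=0 [stuck-at-0], U6=1, U7=0, U8=1, U9=1, U10=1, U11=1 → Y1=1, Y2=1 — eliminated
  U3 stuck-at-1: U1=0, U2=0, U3=1 [stuck-at-1], U4=0, U5=0, U6=0, U7=0, U8=0, U9=1, U10=1, U11=1 → Y1=0, Y2=1 — matches
  U2 stuck-at-1: U1=0, U2=1 [stuck-at-1], U3=0, U4=1, U5=1, U6=0, U7=1, U8=1, U9=1, U10=0, U11=1 → Y1=1, Y2=1 — eliminated
Only U3 stuck-at-1 reproduces the observed Y1=0, Y2=1.

U3 stuck-at-1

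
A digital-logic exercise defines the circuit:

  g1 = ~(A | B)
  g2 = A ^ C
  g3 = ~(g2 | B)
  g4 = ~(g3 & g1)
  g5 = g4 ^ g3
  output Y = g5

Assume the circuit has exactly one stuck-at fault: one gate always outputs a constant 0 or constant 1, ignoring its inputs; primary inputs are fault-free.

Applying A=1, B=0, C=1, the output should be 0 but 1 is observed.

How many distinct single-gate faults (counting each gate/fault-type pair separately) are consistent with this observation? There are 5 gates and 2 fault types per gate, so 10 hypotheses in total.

5

Fault-free: g1=0, g2=0, g3=1, g4=1, g5=0 → 0. Observed 1.
  g1 stuck-at-0: output 0 ✗
  g1 stuck-at-1: output 1 ✓
  g2 stuck-at-0: output 0 ✗
  g2 stuck-at-1: output 1 ✓
  g3 stuck-at-0: output 1 ✓
  g3 stuck-at-1: output 0 ✗
  g4 stuck-at-0: output 1 ✓
  g4 stuck-at-1: output 0 ✗
  g5 stuck-at-0: output 0 ✗
  g5 stuck-at-1: output 1 ✓
Consistent faults: {g1 stuck-at-1, g2 stuck-at-1, g3 stuck-at-0, g4 stuck-at-0, g5 stuck-at-1} — 5 in all.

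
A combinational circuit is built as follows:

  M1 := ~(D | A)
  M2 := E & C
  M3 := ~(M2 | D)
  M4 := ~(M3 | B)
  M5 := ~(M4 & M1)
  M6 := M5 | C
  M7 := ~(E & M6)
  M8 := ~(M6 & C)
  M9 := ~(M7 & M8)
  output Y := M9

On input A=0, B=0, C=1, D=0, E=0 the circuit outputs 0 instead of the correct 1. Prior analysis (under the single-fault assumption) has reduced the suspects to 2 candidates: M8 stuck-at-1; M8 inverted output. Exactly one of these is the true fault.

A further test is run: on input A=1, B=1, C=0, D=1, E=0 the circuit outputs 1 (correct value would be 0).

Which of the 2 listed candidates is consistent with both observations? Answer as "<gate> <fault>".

M8 inverted output

Evaluate each candidate on input A=1, B=1, C=0, D=1, E=0:
  M8 stuck-at-1: M1=0, M2=0, M3=0, M4=0, M5=1, M6=1, M7=1, M8=1 [stuck-at-1], M9=0 → 0 — eliminated
  M8 inverted output: M1=0, M2=0, M3=0, M4=0, M5=1, M6=1, M7=1, M8=0 [inverted output], M9=1 → 1 — matches
Only M8 inverted output reproduces the observed 1.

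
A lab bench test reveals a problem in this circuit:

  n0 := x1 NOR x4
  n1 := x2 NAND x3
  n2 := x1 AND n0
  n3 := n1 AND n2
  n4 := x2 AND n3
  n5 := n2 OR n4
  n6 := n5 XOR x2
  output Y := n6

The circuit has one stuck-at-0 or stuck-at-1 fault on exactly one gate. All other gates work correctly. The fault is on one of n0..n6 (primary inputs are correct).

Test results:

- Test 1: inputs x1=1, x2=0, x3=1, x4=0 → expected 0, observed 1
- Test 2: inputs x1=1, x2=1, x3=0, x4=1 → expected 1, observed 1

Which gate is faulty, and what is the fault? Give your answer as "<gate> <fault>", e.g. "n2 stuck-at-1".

n6 stuck-at-1

Fault-free values for test 1 (x1=1, x2=0, x3=1, x4=0): n0=0, n1=1, n2=0, n3=0, n4=0, n5=0, n6=0, giving Y=0. Observed 1.
Test 1: faults giving observed 1 are {n0 stuck-at-1, n2 stuck-at-1, n4 stuck-at-1, n5 stuck-at-1, n6 stuck-at-1}.
Test 2 (x1=1, x2=1, x3=0, x4=1): fault-free n0=0, n1=1, n2=0, n3=0, n4=0, n5=0, n6=1 → 1; observed 1. Eliminates n0 stuck-at-1, n2 stuck-at-1, n4 stuck-at-1, n5 stuck-at-1.
Only n6 stuck-at-1 is consistent with every test.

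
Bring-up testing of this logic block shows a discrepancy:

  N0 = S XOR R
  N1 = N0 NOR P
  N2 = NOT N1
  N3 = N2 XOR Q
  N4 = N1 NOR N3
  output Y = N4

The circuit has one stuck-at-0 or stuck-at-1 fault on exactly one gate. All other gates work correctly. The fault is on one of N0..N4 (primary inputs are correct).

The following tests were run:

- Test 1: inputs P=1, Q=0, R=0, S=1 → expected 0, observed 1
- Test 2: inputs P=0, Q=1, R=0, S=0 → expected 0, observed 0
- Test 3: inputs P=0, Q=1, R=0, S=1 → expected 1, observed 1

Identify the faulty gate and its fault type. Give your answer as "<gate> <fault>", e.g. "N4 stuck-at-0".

Fault-free values for test 1 (P=1, Q=0, R=0, S=1): N0=1, N1=0, N2=1, N3=1, N4=0, giving Y=0. Observed 1.
Test 1: faults giving observed 1 are {N2 stuck-at-0, N3 stuck-at-0, N4 stuck-at-1}.
Test 2 (P=0, Q=1, R=0, S=0): fault-free N0=0, N1=1, N2=0, N3=1, N4=0 → 0; observed 0. Eliminates N4 stuck-at-1.
Test 3 (P=0, Q=1, R=0, S=1): fault-free N0=1, N1=0, N2=1, N3=0, N4=1 → 1; observed 1. Eliminates N2 stuck-at-0.
Only N3 stuck-at-0 is consistent with every test.

N3 stuck-at-0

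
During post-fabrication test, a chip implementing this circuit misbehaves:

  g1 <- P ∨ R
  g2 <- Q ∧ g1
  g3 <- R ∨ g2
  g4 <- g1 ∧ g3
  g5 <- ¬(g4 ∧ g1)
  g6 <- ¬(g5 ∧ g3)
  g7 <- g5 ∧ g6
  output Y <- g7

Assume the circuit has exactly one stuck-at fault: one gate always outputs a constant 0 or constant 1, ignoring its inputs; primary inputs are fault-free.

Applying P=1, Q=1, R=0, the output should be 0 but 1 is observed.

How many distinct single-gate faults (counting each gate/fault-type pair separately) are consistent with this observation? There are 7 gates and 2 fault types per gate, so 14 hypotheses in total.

4

Fault-free: g1=1, g2=1, g3=1, g4=1, g5=0, g6=1, g7=0 → 0. Observed 1.
  g1 stuck-at-0: output 1 ✓
  g1 stuck-at-1: output 0 ✗
  g2 stuck-at-0: output 1 ✓
  g2 stuck-at-1: output 0 ✗
  g3 stuck-at-0: output 1 ✓
  g3 stuck-at-1: output 0 ✗
  g4 stuck-at-0: output 0 ✗
  g4 stuck-at-1: output 0 ✗
  g5 stuck-at-0: output 0 ✗
  g5 stuck-at-1: output 0 ✗
  g6 stuck-at-0: output 0 ✗
  g6 stuck-at-1: output 0 ✗
  g7 stuck-at-0: output 0 ✗
  g7 stuck-at-1: output 1 ✓
Consistent faults: {g1 stuck-at-0, g2 stuck-at-0, g3 stuck-at-0, g7 stuck-at-1} — 4 in all.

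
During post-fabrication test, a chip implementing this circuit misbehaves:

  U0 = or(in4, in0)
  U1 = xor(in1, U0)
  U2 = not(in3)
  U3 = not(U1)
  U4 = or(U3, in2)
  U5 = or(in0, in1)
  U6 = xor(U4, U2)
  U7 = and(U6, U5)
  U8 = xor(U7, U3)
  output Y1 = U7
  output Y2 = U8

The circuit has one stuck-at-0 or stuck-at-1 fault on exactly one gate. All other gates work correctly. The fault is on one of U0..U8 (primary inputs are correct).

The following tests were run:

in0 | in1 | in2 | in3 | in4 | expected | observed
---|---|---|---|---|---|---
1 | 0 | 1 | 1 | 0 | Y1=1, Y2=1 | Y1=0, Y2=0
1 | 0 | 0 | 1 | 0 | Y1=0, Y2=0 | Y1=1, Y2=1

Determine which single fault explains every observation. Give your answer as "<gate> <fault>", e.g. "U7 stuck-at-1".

Fault-free values for test 1 (in0=1, in1=0, in2=1, in3=1, in4=0): U0=1, U1=1, U2=0, U3=0, U4=1, U5=1, U6=1, U7=1, U8=1, giving Y1=1, Y2=1. Observed Y1=0, Y2=0.
Test 1: faults giving observed Y1=0, Y2=0 are {U2 stuck-at-1, U4 stuck-at-0, U5 stuck-at-0, U6 stuck-at-0, U7 stuck-at-0}.
Test 2 (in0=1, in1=0, in2=0, in3=1, in4=0): fault-free U0=1, U1=1, U2=0, U3=0, U4=0, U5=1, U6=0, U7=0, U8=0 → Y1=0, Y2=0; observed Y1=1, Y2=1. Eliminates U4 stuck-at-0, U5 stuck-at-0, U6 stuck-at-0, U7 stuck-at-0.
Only U2 stuck-at-1 is consistent with every test.

U2 stuck-at-1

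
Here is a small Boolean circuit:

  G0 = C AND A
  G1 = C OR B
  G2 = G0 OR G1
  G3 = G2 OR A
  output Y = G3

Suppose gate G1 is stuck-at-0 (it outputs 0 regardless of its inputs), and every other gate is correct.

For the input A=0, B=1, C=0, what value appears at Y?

0

Propagate with G1 forced: G0=0, G1=0 [stuck-at-0], G2=0, G3=0.
So Y = 0. (Without the fault it would be 1.)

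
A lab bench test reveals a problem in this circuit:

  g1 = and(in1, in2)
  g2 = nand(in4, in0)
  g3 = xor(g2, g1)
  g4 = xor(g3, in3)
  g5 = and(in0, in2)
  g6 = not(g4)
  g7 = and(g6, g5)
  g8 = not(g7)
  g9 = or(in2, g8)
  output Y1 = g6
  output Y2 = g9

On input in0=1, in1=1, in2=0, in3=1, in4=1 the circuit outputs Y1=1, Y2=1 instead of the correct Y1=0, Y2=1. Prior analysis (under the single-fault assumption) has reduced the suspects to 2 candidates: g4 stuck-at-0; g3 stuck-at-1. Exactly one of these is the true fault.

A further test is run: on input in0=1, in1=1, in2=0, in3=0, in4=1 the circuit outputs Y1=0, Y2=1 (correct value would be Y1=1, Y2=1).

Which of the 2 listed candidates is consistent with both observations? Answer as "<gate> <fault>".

Evaluate each candidate on input in0=1, in1=1, in2=0, in3=0, in4=1:
  g4 stuck-at-0: g1=0, g2=0, g3=0, g4=0 [stuck-at-0], g5=0, g6=1, g7=0, g8=1, g9=1 → Y1=1, Y2=1 — eliminated
  g3 stuck-at-1: g1=0, g2=0, g3=1 [stuck-at-1], g4=1, g5=0, g6=0, g7=0, g8=1, g9=1 → Y1=0, Y2=1 — matches
Only g3 stuck-at-1 reproduces the observed Y1=0, Y2=1.

g3 stuck-at-1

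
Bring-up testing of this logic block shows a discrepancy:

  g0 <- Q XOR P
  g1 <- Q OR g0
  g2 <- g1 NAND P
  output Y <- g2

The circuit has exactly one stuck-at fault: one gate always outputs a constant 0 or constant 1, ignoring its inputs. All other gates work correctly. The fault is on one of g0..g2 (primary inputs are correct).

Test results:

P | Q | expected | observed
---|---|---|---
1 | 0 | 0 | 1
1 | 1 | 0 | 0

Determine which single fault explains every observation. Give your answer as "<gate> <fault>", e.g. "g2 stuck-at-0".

Fault-free values for test 1 (P=1, Q=0): g0=1, g1=1, g2=0, giving Y=0. Observed 1.
Test 1: faults giving observed 1 are {g0 stuck-at-0, g1 stuck-at-0, g2 stuck-at-1}.
Test 2 (P=1, Q=1): fault-free g0=0, g1=1, g2=0 → 0; observed 0. Eliminates g1 stuck-at-0, g2 stuck-at-1.
Only g0 stuck-at-0 is consistent with every test.

g0 stuck-at-0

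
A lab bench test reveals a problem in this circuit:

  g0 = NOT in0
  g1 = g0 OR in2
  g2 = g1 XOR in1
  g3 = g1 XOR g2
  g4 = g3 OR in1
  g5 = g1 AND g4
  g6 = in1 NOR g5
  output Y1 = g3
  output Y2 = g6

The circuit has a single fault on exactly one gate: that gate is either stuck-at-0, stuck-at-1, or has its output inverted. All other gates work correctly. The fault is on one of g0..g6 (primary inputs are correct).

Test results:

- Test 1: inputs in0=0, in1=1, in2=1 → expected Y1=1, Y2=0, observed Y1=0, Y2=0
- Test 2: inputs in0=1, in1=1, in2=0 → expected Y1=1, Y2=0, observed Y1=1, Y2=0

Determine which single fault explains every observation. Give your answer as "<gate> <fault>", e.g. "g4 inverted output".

g2 stuck-at-1

Fault-free values for test 1 (in0=0, in1=1, in2=1): g0=1, g1=1, g2=0, g3=1, g4=1, g5=1, g6=0, giving Y1=1, Y2=0. Observed Y1=0, Y2=0.
Test 1: faults giving observed Y1=0, Y2=0 are {g2 stuck-at-1, g2 inverted output, g3 stuck-at-0, g3 inverted output}.
Test 2 (in0=1, in1=1, in2=0): fault-free g0=0, g1=0, g2=1, g3=1, g4=1, g5=0, g6=0 → Y1=1, Y2=0; observed Y1=1, Y2=0. Eliminates g2 inverted output, g3 stuck-at-0, g3 inverted output.
Only g2 stuck-at-1 is consistent with every test.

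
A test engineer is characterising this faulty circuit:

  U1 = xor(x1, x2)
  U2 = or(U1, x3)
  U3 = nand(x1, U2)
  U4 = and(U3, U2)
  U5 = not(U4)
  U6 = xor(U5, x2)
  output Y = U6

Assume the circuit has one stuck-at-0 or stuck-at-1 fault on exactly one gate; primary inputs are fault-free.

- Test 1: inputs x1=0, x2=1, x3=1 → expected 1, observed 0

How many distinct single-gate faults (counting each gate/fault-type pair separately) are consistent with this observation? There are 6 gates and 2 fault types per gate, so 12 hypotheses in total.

5

Fault-free: U1=1, U2=1, U3=1, U4=1, U5=0, U6=1 → 1. Observed 0.
  U1 stuck-at-0: output 1 ✗
  U1 stuck-at-1: output 1 ✗
  U2 stuck-at-0: output 0 ✓
  U2 stuck-at-1: output 1 ✗
  U3 stuck-at-0: output 0 ✓
  U3 stuck-at-1: output 1 ✗
  U4 stuck-at-0: output 0 ✓
  U4 stuck-at-1: output 1 ✗
  U5 stuck-at-0: output 1 ✗
  U5 stuck-at-1: output 0 ✓
  U6 stuck-at-0: output 0 ✓
  U6 stuck-at-1: output 1 ✗
Consistent faults: {U2 stuck-at-0, U3 stuck-at-0, U4 stuck-at-0, U5 stuck-at-1, U6 stuck-at-0} — 5 in all.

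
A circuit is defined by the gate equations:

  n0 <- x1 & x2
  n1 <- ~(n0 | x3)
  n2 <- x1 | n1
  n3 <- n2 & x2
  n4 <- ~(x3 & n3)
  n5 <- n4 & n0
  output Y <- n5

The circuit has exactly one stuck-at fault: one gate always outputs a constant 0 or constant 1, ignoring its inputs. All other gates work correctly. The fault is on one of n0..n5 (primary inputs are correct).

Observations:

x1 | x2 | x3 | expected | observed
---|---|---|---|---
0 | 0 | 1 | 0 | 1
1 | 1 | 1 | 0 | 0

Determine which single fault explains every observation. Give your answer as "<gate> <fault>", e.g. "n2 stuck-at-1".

n0 stuck-at-1

Fault-free values for test 1 (x1=0, x2=0, x3=1): n0=0, n1=0, n2=0, n3=0, n4=1, n5=0, giving Y=0. Observed 1.
Test 1: faults giving observed 1 are {n0 stuck-at-1, n5 stuck-at-1}.
Test 2 (x1=1, x2=1, x3=1): fault-free n0=1, n1=0, n2=1, n3=1, n4=0, n5=0 → 0; observed 0. Eliminates n5 stuck-at-1.
Only n0 stuck-at-1 is consistent with every test.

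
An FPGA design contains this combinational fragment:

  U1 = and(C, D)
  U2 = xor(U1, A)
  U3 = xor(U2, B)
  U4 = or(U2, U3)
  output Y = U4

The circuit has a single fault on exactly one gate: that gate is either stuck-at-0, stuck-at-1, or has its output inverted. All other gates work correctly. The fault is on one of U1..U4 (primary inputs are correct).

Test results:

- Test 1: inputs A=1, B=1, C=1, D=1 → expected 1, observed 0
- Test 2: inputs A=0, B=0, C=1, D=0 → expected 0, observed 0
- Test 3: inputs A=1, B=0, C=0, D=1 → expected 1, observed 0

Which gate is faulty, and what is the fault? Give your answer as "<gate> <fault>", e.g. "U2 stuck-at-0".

U4 stuck-at-0

Fault-free values for test 1 (A=1, B=1, C=1, D=1): U1=1, U2=0, U3=1, U4=1, giving Y=1. Observed 0.
Test 1: faults giving observed 0 are {U3 stuck-at-0, U3 inverted output, U4 stuck-at-0, U4 inverted output}.
Test 2 (A=0, B=0, C=1, D=0): fault-free U1=0, U2=0, U3=0, U4=0 → 0; observed 0. Eliminates U3 inverted output, U4 inverted output.
Test 3 (A=1, B=0, C=0, D=1): fault-free U1=0, U2=1, U3=1, U4=1 → 1; observed 0. Eliminates U3 stuck-at-0.
Only U4 stuck-at-0 is consistent with every test.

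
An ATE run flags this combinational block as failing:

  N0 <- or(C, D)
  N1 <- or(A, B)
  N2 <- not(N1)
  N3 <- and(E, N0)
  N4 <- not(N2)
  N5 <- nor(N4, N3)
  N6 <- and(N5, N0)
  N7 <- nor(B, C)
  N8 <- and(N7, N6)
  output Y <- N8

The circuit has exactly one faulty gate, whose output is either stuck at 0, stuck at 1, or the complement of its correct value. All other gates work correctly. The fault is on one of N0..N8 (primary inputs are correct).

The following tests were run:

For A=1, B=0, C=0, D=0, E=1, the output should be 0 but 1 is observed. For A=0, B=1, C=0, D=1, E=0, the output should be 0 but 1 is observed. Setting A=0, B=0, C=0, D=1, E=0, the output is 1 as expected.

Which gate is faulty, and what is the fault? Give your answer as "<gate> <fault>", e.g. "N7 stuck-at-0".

N8 stuck-at-1

Fault-free values for test 1 (A=1, B=0, C=0, D=0, E=1): N0=0, N1=1, N2=0, N3=0, N4=1, N5=0, N6=0, N7=1, N8=0, giving Y=0. Observed 1.
Test 1: faults giving observed 1 are {N6 stuck-at-1, N6 inverted output, N8 stuck-at-1, N8 inverted output}.
Test 2 (A=0, B=1, C=0, D=1, E=0): fault-free N0=1, N1=1, N2=0, N3=0, N4=1, N5=0, N6=0, N7=0, N8=0 → 0; observed 1. Eliminates N6 stuck-at-1, N6 inverted output.
Test 3 (A=0, B=0, C=0, D=1, E=0): fault-free N0=1, N1=0, N2=1, N3=0, N4=0, N5=1, N6=1, N7=1, N8=1 → 1; observed 1. Eliminates N8 inverted output.
Only N8 stuck-at-1 is consistent with every test.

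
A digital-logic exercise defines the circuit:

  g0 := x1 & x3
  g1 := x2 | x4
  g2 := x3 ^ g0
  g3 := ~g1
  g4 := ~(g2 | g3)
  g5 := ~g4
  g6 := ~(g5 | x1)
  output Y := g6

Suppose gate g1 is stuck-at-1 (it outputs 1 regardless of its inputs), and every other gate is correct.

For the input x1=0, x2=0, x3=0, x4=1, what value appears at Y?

Propagate with g1 forced: g0=0, g1=1 [stuck-at-1], g2=0, g3=0, g4=1, g5=0, g6=1.
So Y = 1. (Same as the fault-free value — the fault is masked on this input.)

1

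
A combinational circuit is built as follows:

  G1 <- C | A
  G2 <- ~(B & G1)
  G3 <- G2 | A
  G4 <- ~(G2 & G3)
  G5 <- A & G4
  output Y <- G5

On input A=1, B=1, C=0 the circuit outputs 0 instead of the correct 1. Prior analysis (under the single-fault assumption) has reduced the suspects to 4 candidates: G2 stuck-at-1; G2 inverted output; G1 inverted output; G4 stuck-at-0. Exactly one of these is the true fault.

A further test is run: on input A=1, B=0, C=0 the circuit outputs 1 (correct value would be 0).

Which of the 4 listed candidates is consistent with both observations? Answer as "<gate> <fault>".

G2 inverted output

Evaluate each candidate on input A=1, B=0, C=0:
  G2 stuck-at-1: G1=1, G2=1 [stuck-at-1], G3=1, G4=0, G5=0 → 0 — eliminated
  G2 inverted output: G1=1, G2=0 [inverted output], G3=1, G4=1, G5=1 → 1 — matches
  G1 inverted output: G1=0 [inverted output], G2=1, G3=1, G4=0, G5=0 → 0 — eliminated
  G4 stuck-at-0: G1=1, G2=1, G3=1, G4=0 [stuck-at-0], G5=0 → 0 — eliminated
Only G2 inverted output reproduces the observed 1.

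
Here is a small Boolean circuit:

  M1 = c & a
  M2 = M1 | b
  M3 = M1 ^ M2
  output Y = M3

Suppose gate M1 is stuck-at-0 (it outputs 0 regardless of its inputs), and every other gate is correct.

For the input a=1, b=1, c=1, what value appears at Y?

1

Propagate with M1 forced: M1=0 [stuck-at-0], M2=1, M3=1.
So Y = 1. (Without the fault it would be 0.)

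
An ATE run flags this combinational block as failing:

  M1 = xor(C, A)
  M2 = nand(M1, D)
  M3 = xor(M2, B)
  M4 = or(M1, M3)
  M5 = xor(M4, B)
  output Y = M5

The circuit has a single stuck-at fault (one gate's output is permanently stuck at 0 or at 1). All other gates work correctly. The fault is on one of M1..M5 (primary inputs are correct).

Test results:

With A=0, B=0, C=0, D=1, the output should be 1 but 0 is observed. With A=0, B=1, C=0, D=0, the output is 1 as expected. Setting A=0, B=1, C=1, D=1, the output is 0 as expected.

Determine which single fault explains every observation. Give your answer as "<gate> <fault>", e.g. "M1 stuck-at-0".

Fault-free values for test 1 (A=0, B=0, C=0, D=1): M1=0, M2=1, M3=1, M4=1, M5=1, giving Y=1. Observed 0.
Test 1: faults giving observed 0 are {M2 stuck-at-0, M3 stuck-at-0, M4 stuck-at-0, M5 stuck-at-0}.
Test 2 (A=0, B=1, C=0, D=0): fault-free M1=0, M2=1, M3=0, M4=0, M5=1 → 1; observed 1. Eliminates M2 stuck-at-0, M5 stuck-at-0.
Test 3 (A=0, B=1, C=1, D=1): fault-free M1=1, M2=0, M3=1, M4=1, M5=0 → 0; observed 0. Eliminates M4 stuck-at-0.
Only M3 stuck-at-0 is consistent with every test.

M3 stuck-at-0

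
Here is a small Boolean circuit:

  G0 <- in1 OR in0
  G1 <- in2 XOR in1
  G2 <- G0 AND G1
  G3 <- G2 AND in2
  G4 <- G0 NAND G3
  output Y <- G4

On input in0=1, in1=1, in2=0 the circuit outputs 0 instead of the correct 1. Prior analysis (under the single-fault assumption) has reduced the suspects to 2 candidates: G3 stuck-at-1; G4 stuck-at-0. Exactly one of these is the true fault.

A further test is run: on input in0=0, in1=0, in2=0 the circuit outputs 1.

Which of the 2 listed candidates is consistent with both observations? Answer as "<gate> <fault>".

Evaluate each candidate on input in0=0, in1=0, in2=0:
  G3 stuck-at-1: G0=0, G1=0, G2=0, G3=1 [stuck-at-1], G4=1 → 1 — matches
  G4 stuck-at-0: G0=0, G1=0, G2=0, G3=0, G4=0 [stuck-at-0] → 0 — eliminated
Only G3 stuck-at-1 reproduces the observed 1.

G3 stuck-at-1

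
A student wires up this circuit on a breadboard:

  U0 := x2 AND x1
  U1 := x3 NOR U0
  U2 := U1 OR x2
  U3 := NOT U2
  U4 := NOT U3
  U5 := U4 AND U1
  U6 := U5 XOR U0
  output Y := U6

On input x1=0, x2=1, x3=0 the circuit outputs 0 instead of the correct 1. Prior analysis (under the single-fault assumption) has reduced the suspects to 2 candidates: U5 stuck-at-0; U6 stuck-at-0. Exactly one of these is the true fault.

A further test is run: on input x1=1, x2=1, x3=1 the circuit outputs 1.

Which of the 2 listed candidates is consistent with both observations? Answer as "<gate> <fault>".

U5 stuck-at-0

Evaluate each candidate on input x1=1, x2=1, x3=1:
  U5 stuck-at-0: U0=1, U1=0, U2=1, U3=0, U4=1, U5=0 [stuck-at-0], U6=1 → 1 — matches
  U6 stuck-at-0: U0=1, U1=0, U2=1, U3=0, U4=1, U5=0, U6=0 [stuck-at-0] → 0 — eliminated
Only U5 stuck-at-0 reproduces the observed 1.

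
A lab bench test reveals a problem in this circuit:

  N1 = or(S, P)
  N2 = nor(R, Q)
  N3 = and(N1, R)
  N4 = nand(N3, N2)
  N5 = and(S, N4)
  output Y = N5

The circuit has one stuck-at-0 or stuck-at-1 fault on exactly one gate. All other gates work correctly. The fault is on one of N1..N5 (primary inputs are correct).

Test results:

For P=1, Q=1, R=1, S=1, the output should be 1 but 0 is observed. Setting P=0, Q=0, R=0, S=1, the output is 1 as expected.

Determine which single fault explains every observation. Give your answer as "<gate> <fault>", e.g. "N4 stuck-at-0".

Fault-free values for test 1 (P=1, Q=1, R=1, S=1): N1=1, N2=0, N3=1, N4=1, N5=1, giving Y=1. Observed 0.
Test 1: faults giving observed 0 are {N2 stuck-at-1, N4 stuck-at-0, N5 stuck-at-0}.
Test 2 (P=0, Q=0, R=0, S=1): fault-free N1=1, N2=1, N3=0, N4=1, N5=1 → 1; observed 1. Eliminates N4 stuck-at-0, N5 stuck-at-0.
Only N2 stuck-at-1 is consistent with every test.

N2 stuck-at-1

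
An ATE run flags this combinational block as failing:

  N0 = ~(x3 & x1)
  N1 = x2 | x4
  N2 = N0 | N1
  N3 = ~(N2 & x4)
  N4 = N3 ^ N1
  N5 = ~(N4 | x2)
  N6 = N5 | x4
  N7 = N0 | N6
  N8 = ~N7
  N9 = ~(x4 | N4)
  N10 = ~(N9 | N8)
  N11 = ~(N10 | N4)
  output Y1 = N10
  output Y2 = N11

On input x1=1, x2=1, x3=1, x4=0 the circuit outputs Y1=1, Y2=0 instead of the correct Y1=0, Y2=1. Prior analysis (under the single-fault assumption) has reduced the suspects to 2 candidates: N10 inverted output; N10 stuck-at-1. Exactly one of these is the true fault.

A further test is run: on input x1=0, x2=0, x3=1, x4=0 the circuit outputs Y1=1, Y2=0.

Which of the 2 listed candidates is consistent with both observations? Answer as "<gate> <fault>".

N10 stuck-at-1

Evaluate each candidate on input x1=0, x2=0, x3=1, x4=0:
  N10 inverted output: N0=1, N1=0, N2=1, N3=1, N4=1, N5=0, N6=0, N7=1, N8=0, N9=0, N10=0 [inverted output], N11=0 → Y1=0, Y2=0 — eliminated
  N10 stuck-at-1: N0=1, N1=0, N2=1, N3=1, N4=1, N5=0, N6=0, N7=1, N8=0, N9=0, N10=1 [stuck-at-1], N11=0 → Y1=1, Y2=0 — matches
Only N10 stuck-at-1 reproduces the observed Y1=1, Y2=0.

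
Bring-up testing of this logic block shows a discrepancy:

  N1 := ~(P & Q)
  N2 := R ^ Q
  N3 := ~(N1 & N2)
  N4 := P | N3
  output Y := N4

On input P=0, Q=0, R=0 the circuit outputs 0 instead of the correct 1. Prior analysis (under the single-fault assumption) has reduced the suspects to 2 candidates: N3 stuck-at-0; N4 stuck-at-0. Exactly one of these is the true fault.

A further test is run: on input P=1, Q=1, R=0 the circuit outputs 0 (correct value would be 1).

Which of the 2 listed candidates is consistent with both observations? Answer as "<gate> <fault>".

Evaluate each candidate on input P=1, Q=1, R=0:
  N3 stuck-at-0: N1=0, N2=1, N3=0 [stuck-at-0], N4=1 → 1 — eliminated
  N4 stuck-at-0: N1=0, N2=1, N3=1, N4=0 [stuck-at-0] → 0 — matches
Only N4 stuck-at-0 reproduces the observed 0.

N4 stuck-at-0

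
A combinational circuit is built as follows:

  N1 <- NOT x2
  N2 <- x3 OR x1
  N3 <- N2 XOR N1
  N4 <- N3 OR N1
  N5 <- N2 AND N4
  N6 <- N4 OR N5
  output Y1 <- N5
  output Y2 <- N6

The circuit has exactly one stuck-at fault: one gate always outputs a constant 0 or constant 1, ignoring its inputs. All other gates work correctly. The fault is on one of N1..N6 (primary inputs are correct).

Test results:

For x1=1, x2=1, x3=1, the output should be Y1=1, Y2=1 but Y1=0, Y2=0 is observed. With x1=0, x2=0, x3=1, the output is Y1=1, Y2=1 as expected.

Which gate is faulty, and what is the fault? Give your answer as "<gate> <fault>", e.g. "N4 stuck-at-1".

Fault-free values for test 1 (x1=1, x2=1, x3=1): N1=0, N2=1, N3=1, N4=1, N5=1, N6=1, giving Y1=1, Y2=1. Observed Y1=0, Y2=0.
Test 1: faults giving observed Y1=0, Y2=0 are {N2 stuck-at-0, N3 stuck-at-0, N4 stuck-at-0}.
Test 2 (x1=0, x2=0, x3=1): fault-free N1=1, N2=1, N3=0, N4=1, N5=1, N6=1 → Y1=1, Y2=1; observed Y1=1, Y2=1. Eliminates N2 stuck-at-0, N4 stuck-at-0.
Only N3 stuck-at-0 is consistent with every test.

N3 stuck-at-0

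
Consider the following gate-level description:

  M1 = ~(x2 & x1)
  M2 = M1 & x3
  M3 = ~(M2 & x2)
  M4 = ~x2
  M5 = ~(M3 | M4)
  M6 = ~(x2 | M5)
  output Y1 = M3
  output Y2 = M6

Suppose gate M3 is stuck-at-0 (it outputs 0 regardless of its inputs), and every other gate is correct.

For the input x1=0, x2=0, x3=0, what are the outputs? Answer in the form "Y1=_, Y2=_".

Propagate with M3 forced: M1=1, M2=0, M3=0 [stuck-at-0], M4=1, M5=0, M6=1.
So the outputs are Y1=0, Y2=1. (Without the fault they would be Y1=1, Y2=1.)

Y1=0, Y2=1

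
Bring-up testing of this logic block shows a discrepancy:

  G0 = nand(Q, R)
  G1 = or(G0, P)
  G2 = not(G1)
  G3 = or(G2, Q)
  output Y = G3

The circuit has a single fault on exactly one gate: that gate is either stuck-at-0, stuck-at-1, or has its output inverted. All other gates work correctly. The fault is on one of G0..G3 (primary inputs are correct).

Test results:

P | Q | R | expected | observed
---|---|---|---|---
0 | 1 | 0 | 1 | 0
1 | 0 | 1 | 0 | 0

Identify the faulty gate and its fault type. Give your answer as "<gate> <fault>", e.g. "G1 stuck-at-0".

G3 stuck-at-0

Fault-free values for test 1 (P=0, Q=1, R=0): G0=1, G1=1, G2=0, G3=1, giving Y=1. Observed 0.
Test 1: faults giving observed 0 are {G3 stuck-at-0, G3 inverted output}.
Test 2 (P=1, Q=0, R=1): fault-free G0=1, G1=1, G2=0, G3=0 → 0; observed 0. Eliminates G3 inverted output.
Only G3 stuck-at-0 is consistent with every test.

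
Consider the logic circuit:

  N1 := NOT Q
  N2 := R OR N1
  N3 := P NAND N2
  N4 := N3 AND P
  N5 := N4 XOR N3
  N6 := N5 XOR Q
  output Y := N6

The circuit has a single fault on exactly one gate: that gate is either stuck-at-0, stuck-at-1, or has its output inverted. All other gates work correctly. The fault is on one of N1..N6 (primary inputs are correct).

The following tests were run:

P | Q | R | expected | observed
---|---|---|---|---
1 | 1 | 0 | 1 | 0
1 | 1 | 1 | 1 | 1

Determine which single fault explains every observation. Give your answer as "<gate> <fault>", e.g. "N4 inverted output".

N4 stuck-at-0

Fault-free values for test 1 (P=1, Q=1, R=0): N1=0, N2=0, N3=1, N4=1, N5=0, N6=1, giving Y=1. Observed 0.
Test 1: faults giving observed 0 are {N4 stuck-at-0, N4 inverted output, N5 stuck-at-1, N5 inverted output, N6 stuck-at-0, N6 inverted output}.
Test 2 (P=1, Q=1, R=1): fault-free N1=0, N2=1, N3=0, N4=0, N5=0, N6=1 → 1; observed 1. Eliminates N4 inverted output, N5 stuck-at-1, N5 inverted output, N6 stuck-at-0, N6 inverted output.
Only N4 stuck-at-0 is consistent with every test.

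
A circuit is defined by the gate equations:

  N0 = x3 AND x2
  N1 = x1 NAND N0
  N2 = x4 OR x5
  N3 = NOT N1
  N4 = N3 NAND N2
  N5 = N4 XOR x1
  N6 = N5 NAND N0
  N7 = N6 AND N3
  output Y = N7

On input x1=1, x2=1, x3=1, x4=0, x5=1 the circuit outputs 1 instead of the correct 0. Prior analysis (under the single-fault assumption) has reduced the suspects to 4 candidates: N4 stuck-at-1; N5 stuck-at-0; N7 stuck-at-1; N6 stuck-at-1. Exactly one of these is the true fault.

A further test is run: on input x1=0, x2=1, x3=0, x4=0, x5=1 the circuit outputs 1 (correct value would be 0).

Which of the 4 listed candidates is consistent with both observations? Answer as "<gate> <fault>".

N7 stuck-at-1

Evaluate each candidate on input x1=0, x2=1, x3=0, x4=0, x5=1:
  N4 stuck-at-1: N0=0, N1=1, N2=1, N3=0, N4=1 [stuck-at-1], N5=1, N6=1, N7=0 → 0 — eliminated
  N5 stuck-at-0: N0=0, N1=1, N2=1, N3=0, N4=1, N5=0 [stuck-at-0], N6=1, N7=0 → 0 — eliminated
  N7 stuck-at-1: N0=0, N1=1, N2=1, N3=0, N4=1, N5=1, N6=1, N7=1 [stuck-at-1] → 1 — matches
  N6 stuck-at-1: N0=0, N1=1, N2=1, N3=0, N4=1, N5=1, N6=1 [stuck-at-1], N7=0 → 0 — eliminated
Only N7 stuck-at-1 reproduces the observed 1.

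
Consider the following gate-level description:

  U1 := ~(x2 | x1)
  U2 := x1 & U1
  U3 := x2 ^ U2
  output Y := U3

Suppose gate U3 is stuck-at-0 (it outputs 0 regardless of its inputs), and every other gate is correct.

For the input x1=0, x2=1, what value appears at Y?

Propagate with U3 forced: U1=0, U2=0, U3=0 [stuck-at-0].
So Y = 0. (Without the fault it would be 1.)

0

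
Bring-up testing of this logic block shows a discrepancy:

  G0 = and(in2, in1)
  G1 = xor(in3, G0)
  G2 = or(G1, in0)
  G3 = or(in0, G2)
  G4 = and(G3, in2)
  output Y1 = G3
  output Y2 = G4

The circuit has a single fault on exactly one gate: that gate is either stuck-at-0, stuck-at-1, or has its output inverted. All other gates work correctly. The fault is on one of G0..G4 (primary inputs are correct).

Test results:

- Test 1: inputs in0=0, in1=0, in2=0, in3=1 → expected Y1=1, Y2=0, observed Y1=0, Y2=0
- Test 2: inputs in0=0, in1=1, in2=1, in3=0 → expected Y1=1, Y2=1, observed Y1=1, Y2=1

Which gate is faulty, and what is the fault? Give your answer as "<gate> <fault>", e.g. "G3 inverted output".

G0 stuck-at-1

Fault-free values for test 1 (in0=0, in1=0, in2=0, in3=1): G0=0, G1=1, G2=1, G3=1, G4=0, giving Y1=1, Y2=0. Observed Y1=0, Y2=0.
Test 1: faults giving observed Y1=0, Y2=0 are {G0 stuck-at-1, G0 inverted output, G1 stuck-at-0, G1 inverted output, G2 stuck-at-0, G2 inverted output, G3 stuck-at-0, G3 inverted output}.
Test 2 (in0=0, in1=1, in2=1, in3=0): fault-free G0=1, G1=1, G2=1, G3=1, G4=1 → Y1=1, Y2=1; observed Y1=1, Y2=1. Eliminates G0 inverted output, G1 stuck-at-0, G1 inverted output, G2 stuck-at-0, G2 inverted output, G3 stuck-at-0, G3 inverted output.
Only G0 stuck-at-1 is consistent with every test.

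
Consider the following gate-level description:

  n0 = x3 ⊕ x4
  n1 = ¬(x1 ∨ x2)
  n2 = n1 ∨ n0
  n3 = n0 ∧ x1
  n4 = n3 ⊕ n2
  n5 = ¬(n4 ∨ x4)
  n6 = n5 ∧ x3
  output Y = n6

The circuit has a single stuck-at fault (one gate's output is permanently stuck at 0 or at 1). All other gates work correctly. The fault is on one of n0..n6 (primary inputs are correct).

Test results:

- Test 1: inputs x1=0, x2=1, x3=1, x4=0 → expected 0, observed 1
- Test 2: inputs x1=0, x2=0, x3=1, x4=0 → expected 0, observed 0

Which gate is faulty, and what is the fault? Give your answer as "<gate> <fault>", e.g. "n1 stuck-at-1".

Fault-free values for test 1 (x1=0, x2=1, x3=1, x4=0): n0=1, n1=0, n2=1, n3=0, n4=1, n5=0, n6=0, giving Y=0. Observed 1.
Test 1: faults giving observed 1 are {n0 stuck-at-0, n2 stuck-at-0, n3 stuck-at-1, n4 stuck-at-0, n5 stuck-at-1, n6 stuck-at-1}.
Test 2 (x1=0, x2=0, x3=1, x4=0): fault-free n0=1, n1=1, n2=1, n3=0, n4=1, n5=0, n6=0 → 0; observed 0. Eliminates n2 stuck-at-0, n3 stuck-at-1, n4 stuck-at-0, n5 stuck-at-1, n6 stuck-at-1.
Only n0 stuck-at-0 is consistent with every test.

n0 stuck-at-0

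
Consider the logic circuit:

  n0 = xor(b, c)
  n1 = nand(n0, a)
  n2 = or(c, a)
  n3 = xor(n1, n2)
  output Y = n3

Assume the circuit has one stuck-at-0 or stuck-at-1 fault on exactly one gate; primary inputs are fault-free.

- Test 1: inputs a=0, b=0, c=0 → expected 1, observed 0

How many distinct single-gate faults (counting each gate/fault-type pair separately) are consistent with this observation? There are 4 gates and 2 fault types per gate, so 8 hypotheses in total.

3

Fault-free: n0=0, n1=1, n2=0, n3=1 → 1. Observed 0.
  n0 stuck-at-0: output 1 ✗
  n0 stuck-at-1: output 1 ✗
  n1 stuck-at-0: output 0 ✓
  n1 stuck-at-1: output 1 ✗
  n2 stuck-at-0: output 1 ✗
  n2 stuck-at-1: output 0 ✓
  n3 stuck-at-0: output 0 ✓
  n3 stuck-at-1: output 1 ✗
Consistent faults: {n1 stuck-at-0, n2 stuck-at-1, n3 stuck-at-0} — 3 in all.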